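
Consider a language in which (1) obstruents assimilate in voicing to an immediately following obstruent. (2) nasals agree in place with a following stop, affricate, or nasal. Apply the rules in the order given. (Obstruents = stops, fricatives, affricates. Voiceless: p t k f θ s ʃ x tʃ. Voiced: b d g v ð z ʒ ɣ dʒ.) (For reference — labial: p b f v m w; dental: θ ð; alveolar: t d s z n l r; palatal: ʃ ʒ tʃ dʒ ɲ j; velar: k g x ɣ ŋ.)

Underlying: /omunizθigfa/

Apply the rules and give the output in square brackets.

[omunisθikfa]

Rule 1: /z/ before /θ/ (voiceless) → [s]
Rule 1: /g/ before /f/ (voiceless) → [k]
After rule 1: omunisθikfa
Rule 2: no segment meets the rule's conditions; no change.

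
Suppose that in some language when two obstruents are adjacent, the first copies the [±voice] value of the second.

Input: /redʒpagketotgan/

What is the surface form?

[retʃpakketodgan]

/dʒ/ before /p/ (voiceless) → [tʃ]
/g/ before /k/ (voiceless) → [k]
/t/ before /g/ (voiced) → [d]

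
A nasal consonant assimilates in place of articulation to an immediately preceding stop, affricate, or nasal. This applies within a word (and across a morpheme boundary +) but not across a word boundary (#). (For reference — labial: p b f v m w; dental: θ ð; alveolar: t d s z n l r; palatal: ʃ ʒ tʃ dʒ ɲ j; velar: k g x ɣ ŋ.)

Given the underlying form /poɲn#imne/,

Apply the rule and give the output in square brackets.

/n/ after /ɲ/ (palatal) → [ɲ]
/n/ after /m/ (labial) → [m]

[poɲɲ#imme]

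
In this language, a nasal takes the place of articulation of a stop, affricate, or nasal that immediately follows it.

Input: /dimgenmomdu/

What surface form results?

[diŋgemmondu]

/m/ before /g/ (velar) → [ŋ]
/n/ before /m/ (labial) → [m]
/m/ before /d/ (alveolar) → [n]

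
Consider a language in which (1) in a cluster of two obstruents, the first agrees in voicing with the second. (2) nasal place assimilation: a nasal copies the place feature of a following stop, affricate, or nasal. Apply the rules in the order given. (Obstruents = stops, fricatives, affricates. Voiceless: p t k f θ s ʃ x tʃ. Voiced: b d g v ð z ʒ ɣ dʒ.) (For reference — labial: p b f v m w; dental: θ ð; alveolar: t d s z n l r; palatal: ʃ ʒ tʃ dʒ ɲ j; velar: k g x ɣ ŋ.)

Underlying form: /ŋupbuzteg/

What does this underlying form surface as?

Rule 1: /p/ before /b/ (voiced) → [b]
Rule 1: /z/ before /t/ (voiceless) → [s]
After rule 1: ŋubbusteg
Rule 2: no segment meets the rule's conditions; no change.

[ŋubbusteg]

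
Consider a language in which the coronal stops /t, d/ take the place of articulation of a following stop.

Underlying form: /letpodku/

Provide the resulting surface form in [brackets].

/t/ before /p/ (labial) → [p]
/d/ before /k/ (velar) → [g]

[leppogku]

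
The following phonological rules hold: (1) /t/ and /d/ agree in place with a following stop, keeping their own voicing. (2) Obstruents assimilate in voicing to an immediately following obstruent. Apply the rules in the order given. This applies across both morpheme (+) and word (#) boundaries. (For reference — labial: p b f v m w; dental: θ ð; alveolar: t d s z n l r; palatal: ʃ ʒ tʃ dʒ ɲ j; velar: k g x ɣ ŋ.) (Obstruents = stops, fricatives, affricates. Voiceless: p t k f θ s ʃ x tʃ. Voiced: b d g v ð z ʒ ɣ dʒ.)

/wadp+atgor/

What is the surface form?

Rule 1: /d/ before /p/ (labial) → [b]
Rule 1: /t/ before /g/ (velar) → [k]
After rule 1: wabp+akgor
Rule 2: /b/ before /p/ (voiceless) → [p]
Rule 2: /k/ before /g/ (voiced) → [g]

[wapp+aggor]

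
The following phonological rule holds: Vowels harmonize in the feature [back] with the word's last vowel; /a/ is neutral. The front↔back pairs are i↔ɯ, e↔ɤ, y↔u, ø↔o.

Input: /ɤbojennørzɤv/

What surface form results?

/e/ harmonizes with /ɤ/ ([+back]) → [ɤ]
/ø/ harmonizes with /ɤ/ ([+back]) → [o]

[ɤbojɤnnorzɤv]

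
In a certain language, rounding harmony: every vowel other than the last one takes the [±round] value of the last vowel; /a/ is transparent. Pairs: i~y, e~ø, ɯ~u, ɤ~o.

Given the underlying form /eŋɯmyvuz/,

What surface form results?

/e/ harmonizes with /u/ ([+round]) → [ø]
/ɯ/ harmonizes with /u/ ([+round]) → [u]

[øŋumyvuz]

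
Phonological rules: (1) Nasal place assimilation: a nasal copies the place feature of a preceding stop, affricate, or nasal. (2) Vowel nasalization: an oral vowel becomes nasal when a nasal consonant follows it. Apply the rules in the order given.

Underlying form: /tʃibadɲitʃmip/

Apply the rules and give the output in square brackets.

Rule 1: /ɲ/ after /d/ (alveolar) → [n]
Rule 1: /m/ after /tʃ/ (palatal) → [ɲ]
After rule 1: tʃibadnitʃɲip
Rule 2: no segment meets the rule's conditions; no change.

[tʃibadnitʃɲip]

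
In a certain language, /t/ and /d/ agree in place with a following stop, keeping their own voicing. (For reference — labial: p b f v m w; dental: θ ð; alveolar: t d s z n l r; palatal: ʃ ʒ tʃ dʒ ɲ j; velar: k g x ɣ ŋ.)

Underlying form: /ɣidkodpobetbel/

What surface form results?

/d/ before /k/ (velar) → [g]
/d/ before /p/ (labial) → [b]
/t/ before /b/ (labial) → [p]

[ɣigkobpobepbel]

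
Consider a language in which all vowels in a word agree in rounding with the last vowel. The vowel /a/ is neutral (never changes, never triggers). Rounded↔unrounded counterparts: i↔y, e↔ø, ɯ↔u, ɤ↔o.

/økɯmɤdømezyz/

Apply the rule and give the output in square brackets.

/ɯ/ harmonizes with /y/ ([+round]) → [u]
/ɤ/ harmonizes with /y/ ([+round]) → [o]
/e/ harmonizes with /y/ ([+round]) → [ø]

[økumodømøzyz]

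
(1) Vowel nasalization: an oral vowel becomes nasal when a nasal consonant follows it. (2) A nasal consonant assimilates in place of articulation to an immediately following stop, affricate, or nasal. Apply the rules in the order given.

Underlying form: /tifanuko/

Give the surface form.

[tifãnuko]

Rule 1: /a/ before nasal /n/ → [ã]
After rule 1: tifãnuko
Rule 2: no segment meets the rule's conditions; no change.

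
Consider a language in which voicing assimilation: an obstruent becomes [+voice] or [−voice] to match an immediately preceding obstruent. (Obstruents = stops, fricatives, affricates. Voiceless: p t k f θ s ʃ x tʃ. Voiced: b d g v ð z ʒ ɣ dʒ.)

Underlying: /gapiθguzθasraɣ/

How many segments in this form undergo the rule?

2

/g/ after /θ/ (voiceless) → [k]
/θ/ after /z/ (voiced) → [ð]
2 segments change.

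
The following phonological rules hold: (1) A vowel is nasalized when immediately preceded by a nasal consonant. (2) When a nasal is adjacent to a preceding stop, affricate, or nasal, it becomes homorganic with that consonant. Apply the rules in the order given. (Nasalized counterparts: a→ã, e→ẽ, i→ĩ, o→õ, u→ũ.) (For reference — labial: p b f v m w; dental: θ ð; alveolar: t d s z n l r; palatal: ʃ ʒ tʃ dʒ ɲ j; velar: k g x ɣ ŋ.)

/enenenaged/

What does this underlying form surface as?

[enẽnẽnãged]

Rule 1: /e/ after nasal /n/ → [ẽ]
Rule 1: /e/ after nasal /n/ → [ẽ]
Rule 1: /a/ after nasal /n/ → [ã]
After rule 1: enẽnẽnãged
Rule 2: no segment meets the rule's conditions; no change.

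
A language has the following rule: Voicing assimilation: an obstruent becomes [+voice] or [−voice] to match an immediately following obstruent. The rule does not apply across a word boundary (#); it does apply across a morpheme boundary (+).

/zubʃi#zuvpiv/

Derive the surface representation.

[zupʃi#zufpiv]

/b/ before /ʃ/ (voiceless) → [p]
/v/ before /p/ (voiceless) → [f]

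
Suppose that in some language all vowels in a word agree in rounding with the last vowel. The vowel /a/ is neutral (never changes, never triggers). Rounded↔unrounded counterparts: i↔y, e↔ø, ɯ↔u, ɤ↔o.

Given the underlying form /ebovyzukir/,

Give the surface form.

/o/ harmonizes with /i/ ([-round]) → [ɤ]
/y/ harmonizes with /i/ ([-round]) → [i]
/u/ harmonizes with /i/ ([-round]) → [ɯ]

[ebɤvizɯkir]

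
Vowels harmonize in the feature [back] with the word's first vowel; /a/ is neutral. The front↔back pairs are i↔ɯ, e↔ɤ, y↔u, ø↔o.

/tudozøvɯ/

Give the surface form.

/ø/ harmonizes with /u/ ([+back]) → [o]

[tudozovɯ]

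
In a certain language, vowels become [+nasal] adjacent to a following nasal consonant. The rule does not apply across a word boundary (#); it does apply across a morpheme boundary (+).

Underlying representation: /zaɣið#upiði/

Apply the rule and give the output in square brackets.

[zaɣið#upiði]

no segment meets the rule's conditions; no change.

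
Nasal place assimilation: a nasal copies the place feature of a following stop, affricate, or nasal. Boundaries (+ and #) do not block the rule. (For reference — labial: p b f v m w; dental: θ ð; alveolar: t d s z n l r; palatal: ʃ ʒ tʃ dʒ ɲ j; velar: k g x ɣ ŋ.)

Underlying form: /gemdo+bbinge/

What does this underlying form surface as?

[gendo+bbiŋge]

/m/ before /d/ (alveolar) → [n]
/n/ before /g/ (velar) → [ŋ]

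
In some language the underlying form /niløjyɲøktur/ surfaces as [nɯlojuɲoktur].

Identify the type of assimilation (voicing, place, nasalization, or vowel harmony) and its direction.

/i/→[ɯ] /ø/→[o] /y/→[u] /ø/→[o].
Vowels agree with the last vowel, so the harmony is regressive.

vowel harmony, regressive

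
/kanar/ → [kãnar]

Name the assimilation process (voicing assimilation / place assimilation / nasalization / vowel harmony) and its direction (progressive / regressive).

nasalization, regressive

/a/→[ã].
Each target copies a feature from the following segment, so the direction is regressive.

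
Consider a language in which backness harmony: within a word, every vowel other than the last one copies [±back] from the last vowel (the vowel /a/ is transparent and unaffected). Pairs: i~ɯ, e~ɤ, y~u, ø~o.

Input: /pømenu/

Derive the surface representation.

/ø/ harmonizes with /u/ ([+back]) → [o]
/e/ harmonizes with /u/ ([+back]) → [ɤ]

[pomɤnu]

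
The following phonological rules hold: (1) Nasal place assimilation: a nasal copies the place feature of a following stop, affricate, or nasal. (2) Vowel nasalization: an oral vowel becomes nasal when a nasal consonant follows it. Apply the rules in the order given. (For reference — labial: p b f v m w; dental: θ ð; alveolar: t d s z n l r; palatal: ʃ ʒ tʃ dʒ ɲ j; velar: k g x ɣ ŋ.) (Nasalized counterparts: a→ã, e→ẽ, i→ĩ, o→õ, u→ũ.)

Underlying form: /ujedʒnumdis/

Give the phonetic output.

Rule 1: /m/ before /d/ (alveolar) → [n]
After rule 1: ujedʒnundis
Rule 2: /u/ before nasal /n/ → [ũ]

[ujedʒnũndis]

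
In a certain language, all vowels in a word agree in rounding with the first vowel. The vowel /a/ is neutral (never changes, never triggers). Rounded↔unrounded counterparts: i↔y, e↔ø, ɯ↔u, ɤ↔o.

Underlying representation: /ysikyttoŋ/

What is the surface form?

[ysykyttoŋ]

/i/ harmonizes with /y/ ([+round]) → [y]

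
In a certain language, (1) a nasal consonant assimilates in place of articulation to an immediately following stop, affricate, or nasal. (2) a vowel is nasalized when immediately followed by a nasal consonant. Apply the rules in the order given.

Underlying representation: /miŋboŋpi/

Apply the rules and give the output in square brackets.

[mĩmbõmpi]

Rule 1: /ŋ/ before /b/ (labial) → [m]
Rule 1: /ŋ/ before /p/ (labial) → [m]
After rule 1: mimbompi
Rule 2: /i/ before nasal /m/ → [ĩ]
Rule 2: /o/ before nasal /m/ → [õ]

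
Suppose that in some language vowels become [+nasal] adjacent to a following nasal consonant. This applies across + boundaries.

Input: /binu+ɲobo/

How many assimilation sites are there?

2

/i/ before nasal /n/ → [ĩ]
/u/ before nasal /ɲ/ → [ũ]
2 segments change.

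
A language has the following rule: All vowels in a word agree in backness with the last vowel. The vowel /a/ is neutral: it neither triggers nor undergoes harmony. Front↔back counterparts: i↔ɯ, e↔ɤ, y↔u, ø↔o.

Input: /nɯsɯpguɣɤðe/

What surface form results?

[nisipgyɣeðe]

/ɯ/ harmonizes with /e/ ([-back]) → [i]
/ɯ/ harmonizes with /e/ ([-back]) → [i]
/u/ harmonizes with /e/ ([-back]) → [y]
/ɤ/ harmonizes with /e/ ([-back]) → [e]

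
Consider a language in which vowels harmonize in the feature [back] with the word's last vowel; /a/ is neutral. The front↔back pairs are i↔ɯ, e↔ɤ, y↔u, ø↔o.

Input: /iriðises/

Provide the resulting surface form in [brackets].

[iriðises]

no segment meets the rule's conditions; no change.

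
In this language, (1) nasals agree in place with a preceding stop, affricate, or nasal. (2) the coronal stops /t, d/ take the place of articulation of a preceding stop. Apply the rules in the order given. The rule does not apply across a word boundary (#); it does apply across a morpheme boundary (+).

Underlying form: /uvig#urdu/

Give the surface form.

[uvig#urdu]

Rule 1: no segment meets the rule's conditions; no change.
After rule 1: uvig#urdu
Rule 2: no segment meets the rule's conditions; no change.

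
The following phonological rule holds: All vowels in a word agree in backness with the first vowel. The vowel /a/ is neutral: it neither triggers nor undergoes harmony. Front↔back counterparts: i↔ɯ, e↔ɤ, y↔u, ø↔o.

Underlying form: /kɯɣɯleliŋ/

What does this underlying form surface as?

/e/ harmonizes with /ɯ/ ([+back]) → [ɤ]
/i/ harmonizes with /ɯ/ ([+back]) → [ɯ]

[kɯɣɯlɤlɯŋ]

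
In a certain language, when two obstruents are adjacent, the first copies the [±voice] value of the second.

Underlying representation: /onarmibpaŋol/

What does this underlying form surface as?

[onarmippaŋol]

/b/ before /p/ (voiceless) → [p]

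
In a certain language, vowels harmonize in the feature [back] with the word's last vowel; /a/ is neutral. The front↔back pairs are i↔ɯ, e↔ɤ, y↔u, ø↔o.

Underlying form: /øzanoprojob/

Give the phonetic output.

/ø/ harmonizes with /o/ ([+back]) → [o]

[ozanoprojob]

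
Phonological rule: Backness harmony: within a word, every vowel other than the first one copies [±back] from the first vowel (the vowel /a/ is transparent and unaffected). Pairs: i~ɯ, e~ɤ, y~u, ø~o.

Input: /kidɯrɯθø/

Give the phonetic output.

/ɯ/ harmonizes with /i/ ([-back]) → [i]
/ɯ/ harmonizes with /i/ ([-back]) → [i]

[kidiriθø]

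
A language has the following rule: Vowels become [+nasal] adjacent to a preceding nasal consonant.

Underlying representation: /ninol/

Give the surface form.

[nĩnõl]

/i/ after nasal /n/ → [ĩ]
/o/ after nasal /n/ → [õ]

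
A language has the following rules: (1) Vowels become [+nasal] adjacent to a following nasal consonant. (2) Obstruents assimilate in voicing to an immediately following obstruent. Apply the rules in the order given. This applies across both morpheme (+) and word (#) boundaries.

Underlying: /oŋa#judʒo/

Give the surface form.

[õŋa#judʒo]

Rule 1: /o/ before nasal /ŋ/ → [õ]
After rule 1: õŋa#judʒo
Rule 2: no segment meets the rule's conditions; no change.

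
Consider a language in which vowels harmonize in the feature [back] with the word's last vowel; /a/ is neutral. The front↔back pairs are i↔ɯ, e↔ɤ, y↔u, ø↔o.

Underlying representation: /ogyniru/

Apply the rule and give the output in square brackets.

/y/ harmonizes with /u/ ([+back]) → [u]
/i/ harmonizes with /u/ ([+back]) → [ɯ]

[ogunɯru]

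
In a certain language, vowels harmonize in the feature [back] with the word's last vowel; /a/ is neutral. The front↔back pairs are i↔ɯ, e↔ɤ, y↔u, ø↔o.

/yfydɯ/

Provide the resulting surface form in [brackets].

/y/ harmonizes with /ɯ/ ([+back]) → [u]
/y/ harmonizes with /ɯ/ ([+back]) → [u]

[ufudɯ]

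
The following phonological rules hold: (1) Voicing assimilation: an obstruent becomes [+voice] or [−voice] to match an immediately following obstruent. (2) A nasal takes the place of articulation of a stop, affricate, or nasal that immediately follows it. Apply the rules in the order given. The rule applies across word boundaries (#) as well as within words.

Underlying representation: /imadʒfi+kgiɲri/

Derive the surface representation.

[imatʃfi+ggiɲri]

Rule 1: /dʒ/ before /f/ (voiceless) → [tʃ]
Rule 1: /k/ before /g/ (voiced) → [g]
After rule 1: imatʃfi+ggiɲri
Rule 2: no segment meets the rule's conditions; no change.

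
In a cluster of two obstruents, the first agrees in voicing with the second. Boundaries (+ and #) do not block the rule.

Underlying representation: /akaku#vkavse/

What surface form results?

[akaku#fkafse]

/v/ before /k/ (voiceless) → [f]
/v/ before /s/ (voiceless) → [f]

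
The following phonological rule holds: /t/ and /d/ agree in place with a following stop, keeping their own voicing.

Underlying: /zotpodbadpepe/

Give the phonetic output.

[zoppobbabpepe]

/t/ before /p/ (labial) → [p]
/d/ before /b/ (labial) → [b]
/d/ before /p/ (labial) → [b]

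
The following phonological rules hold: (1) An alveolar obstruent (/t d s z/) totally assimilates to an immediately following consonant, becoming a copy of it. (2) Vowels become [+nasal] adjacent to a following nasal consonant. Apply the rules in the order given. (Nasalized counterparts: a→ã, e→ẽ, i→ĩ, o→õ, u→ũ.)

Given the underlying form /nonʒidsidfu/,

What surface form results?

Rule 1: /d/ before /s/ → [s] (total assimilation)
Rule 1: /d/ before /f/ → [f] (total assimilation)
After rule 1: nonʒissiffu
Rule 2: /o/ before nasal /n/ → [õ]

[nõnʒissiffu]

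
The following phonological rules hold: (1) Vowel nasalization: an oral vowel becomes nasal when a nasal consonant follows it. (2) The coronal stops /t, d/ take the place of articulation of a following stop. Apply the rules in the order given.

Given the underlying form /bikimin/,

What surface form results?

Rule 1: /i/ before nasal /m/ → [ĩ]
Rule 1: /i/ before nasal /n/ → [ĩ]
After rule 1: bikĩmĩn
Rule 2: no segment meets the rule's conditions; no change.

[bikĩmĩn]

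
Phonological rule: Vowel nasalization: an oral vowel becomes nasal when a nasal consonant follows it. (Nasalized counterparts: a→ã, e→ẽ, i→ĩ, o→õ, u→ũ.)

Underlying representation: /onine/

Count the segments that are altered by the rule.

/o/ before nasal /n/ → [õ]
/i/ before nasal /n/ → [ĩ]
2 segments change.

2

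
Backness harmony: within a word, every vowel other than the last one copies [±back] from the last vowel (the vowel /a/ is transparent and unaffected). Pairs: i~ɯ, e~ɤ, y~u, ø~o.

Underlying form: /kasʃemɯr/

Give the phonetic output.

[kasʃɤmɯr]

/e/ harmonizes with /ɯ/ ([+back]) → [ɤ]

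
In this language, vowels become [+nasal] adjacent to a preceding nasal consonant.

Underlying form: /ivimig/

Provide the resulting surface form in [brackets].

/i/ after nasal /m/ → [ĩ]

[ivimĩg]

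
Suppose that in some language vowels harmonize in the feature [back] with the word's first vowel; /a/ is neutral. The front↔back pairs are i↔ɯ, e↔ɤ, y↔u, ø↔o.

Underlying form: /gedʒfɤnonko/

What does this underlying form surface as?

[gedʒfenønkø]

/ɤ/ harmonizes with /e/ ([-back]) → [e]
/o/ harmonizes with /e/ ([-back]) → [ø]
/o/ harmonizes with /e/ ([-back]) → [ø]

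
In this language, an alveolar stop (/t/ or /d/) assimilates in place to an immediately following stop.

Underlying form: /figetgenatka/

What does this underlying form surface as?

[figekgenakka]

/t/ before /g/ (velar) → [k]
/t/ before /k/ (velar) → [k]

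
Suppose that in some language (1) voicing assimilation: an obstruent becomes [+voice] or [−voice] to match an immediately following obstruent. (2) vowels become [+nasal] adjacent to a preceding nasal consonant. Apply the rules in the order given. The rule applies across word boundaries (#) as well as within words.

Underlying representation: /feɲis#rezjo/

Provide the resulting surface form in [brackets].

Rule 1: no segment meets the rule's conditions; no change.
After rule 1: feɲis#rezjo
Rule 2: /i/ after nasal /ɲ/ → [ĩ]

[feɲĩs#rezjo]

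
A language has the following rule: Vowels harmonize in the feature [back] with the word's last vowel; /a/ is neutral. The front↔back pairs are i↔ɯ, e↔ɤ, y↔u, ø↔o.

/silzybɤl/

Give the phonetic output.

[sɯlzubɤl]

/i/ harmonizes with /ɤ/ ([+back]) → [ɯ]
/y/ harmonizes with /ɤ/ ([+back]) → [u]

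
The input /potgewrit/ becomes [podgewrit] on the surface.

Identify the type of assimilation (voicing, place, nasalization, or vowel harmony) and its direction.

voicing assimilation, regressive

/t/→[d].
Each target copies a feature from the following segment, so the direction is regressive.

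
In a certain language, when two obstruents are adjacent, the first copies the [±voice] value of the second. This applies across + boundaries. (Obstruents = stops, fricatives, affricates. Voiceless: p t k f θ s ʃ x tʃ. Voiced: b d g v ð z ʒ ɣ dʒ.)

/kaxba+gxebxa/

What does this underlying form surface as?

/x/ before /b/ (voiced) → [ɣ]
/g/ before /x/ (voiceless) → [k]
/b/ before /x/ (voiceless) → [p]

[kaɣba+kxepxa]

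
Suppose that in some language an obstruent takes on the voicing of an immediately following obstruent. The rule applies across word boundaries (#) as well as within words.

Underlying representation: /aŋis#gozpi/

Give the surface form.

/s/ before /g/ (voiced) → [z]
/z/ before /p/ (voiceless) → [s]

[aŋiz#gospi]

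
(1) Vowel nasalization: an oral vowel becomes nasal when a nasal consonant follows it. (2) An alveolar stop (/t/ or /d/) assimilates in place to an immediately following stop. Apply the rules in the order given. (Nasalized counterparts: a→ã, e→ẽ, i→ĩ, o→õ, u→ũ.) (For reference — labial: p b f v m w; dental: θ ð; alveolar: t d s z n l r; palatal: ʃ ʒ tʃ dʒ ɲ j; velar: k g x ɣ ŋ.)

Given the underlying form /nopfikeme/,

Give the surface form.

[nopfikẽme]

Rule 1: /e/ before nasal /m/ → [ẽ]
After rule 1: nopfikẽme
Rule 2: no segment meets the rule's conditions; no change.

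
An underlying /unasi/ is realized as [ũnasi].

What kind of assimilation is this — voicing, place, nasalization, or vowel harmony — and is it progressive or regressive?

/u/→[ũ].
Each target copies a feature from the following segment, so the direction is regressive.

nasalization, regressive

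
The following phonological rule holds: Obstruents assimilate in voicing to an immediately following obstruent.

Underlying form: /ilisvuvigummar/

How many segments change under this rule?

1

/s/ before /v/ (voiced) → [z]
1 segment changes.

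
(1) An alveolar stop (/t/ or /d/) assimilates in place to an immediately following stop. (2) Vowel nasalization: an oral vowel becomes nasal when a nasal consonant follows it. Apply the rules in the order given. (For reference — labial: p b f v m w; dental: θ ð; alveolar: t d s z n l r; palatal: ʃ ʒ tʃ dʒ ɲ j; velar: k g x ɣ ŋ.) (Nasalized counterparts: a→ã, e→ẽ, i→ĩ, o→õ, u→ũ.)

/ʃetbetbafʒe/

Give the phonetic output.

[ʃepbepbafʒe]

Rule 1: /t/ before /b/ (labial) → [p]
Rule 1: /t/ before /b/ (labial) → [p]
After rule 1: ʃepbepbafʒe
Rule 2: no segment meets the rule's conditions; no change.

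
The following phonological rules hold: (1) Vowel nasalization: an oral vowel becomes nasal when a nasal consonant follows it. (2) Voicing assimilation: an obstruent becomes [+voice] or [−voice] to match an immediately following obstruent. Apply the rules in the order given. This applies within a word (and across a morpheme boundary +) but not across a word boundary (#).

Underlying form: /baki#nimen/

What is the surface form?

[baki#nĩmẽn]

Rule 1: /i/ before nasal /m/ → [ĩ]
Rule 1: /e/ before nasal /n/ → [ẽ]
After rule 1: baki#nĩmẽn
Rule 2: no segment meets the rule's conditions; no change.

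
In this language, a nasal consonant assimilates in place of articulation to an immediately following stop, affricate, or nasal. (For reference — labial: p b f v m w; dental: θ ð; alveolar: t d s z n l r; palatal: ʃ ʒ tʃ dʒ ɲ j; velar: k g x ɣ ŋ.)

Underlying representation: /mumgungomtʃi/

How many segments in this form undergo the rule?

/m/ before /g/ (velar) → [ŋ]
/n/ before /g/ (velar) → [ŋ]
/m/ before /tʃ/ (palatal) → [ɲ]
3 segments change.

3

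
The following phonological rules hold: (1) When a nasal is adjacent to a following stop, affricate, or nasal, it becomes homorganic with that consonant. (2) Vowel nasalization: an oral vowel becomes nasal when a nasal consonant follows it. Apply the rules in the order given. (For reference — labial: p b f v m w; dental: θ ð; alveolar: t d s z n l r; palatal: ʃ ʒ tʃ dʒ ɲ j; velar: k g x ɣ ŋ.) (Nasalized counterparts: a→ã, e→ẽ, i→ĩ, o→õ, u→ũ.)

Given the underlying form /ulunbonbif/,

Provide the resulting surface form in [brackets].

Rule 1: /n/ before /b/ (labial) → [m]
Rule 1: /n/ before /b/ (labial) → [m]
After rule 1: ulumbombif
Rule 2: /u/ before nasal /m/ → [ũ]
Rule 2: /o/ before nasal /m/ → [õ]

[ulũmbõmbif]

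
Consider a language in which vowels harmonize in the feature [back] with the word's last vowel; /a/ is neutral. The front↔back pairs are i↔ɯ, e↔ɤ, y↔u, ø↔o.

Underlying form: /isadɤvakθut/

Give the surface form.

/i/ harmonizes with /u/ ([+back]) → [ɯ]

[ɯsadɤvakθut]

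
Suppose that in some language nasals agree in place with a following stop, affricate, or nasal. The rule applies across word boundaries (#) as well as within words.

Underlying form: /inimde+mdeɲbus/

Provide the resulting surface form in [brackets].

/m/ before /d/ (alveolar) → [n]
/m/ before /d/ (alveolar) → [n]
/ɲ/ before /b/ (labial) → [m]

[ininde+ndembus]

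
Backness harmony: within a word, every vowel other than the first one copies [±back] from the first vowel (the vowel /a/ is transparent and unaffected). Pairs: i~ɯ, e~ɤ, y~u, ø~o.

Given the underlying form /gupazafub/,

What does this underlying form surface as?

no segment meets the rule's conditions; no change.

[gupazafub]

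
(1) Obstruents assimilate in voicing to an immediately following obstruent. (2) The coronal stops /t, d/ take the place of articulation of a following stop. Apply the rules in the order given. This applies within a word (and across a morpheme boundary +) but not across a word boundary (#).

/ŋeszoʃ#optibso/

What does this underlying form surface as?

Rule 1: /s/ before /z/ (voiced) → [z]
Rule 1: /b/ before /s/ (voiceless) → [p]
After rule 1: ŋezzoʃ#optipso
Rule 2: no segment meets the rule's conditions; no change.

[ŋezzoʃ#optipso]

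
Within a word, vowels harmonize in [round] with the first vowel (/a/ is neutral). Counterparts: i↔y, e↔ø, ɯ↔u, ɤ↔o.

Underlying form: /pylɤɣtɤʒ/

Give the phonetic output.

[pyloɣtoʒ]

/ɤ/ harmonizes with /y/ ([+round]) → [o]
/ɤ/ harmonizes with /y/ ([+round]) → [o]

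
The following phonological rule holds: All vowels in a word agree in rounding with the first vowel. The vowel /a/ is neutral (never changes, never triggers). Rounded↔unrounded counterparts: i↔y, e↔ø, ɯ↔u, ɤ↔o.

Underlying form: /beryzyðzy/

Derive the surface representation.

[beriziðzi]

/y/ harmonizes with /e/ ([-round]) → [i]
/y/ harmonizes with /e/ ([-round]) → [i]
/y/ harmonizes with /e/ ([-round]) → [i]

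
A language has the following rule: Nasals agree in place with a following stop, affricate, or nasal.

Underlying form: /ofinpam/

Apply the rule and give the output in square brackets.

/n/ before /p/ (labial) → [m]

[ofimpam]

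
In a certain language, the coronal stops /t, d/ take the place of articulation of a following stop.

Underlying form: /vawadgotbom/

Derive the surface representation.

/d/ before /g/ (velar) → [g]
/t/ before /b/ (labial) → [p]

[vawaggopbom]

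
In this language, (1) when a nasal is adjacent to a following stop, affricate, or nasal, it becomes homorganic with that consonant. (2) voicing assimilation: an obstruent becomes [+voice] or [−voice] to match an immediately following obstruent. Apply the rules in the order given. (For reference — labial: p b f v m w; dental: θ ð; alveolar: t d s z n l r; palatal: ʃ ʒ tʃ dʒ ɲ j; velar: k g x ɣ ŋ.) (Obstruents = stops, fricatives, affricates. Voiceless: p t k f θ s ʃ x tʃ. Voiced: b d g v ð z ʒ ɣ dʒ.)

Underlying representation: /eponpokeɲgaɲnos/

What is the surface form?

[epompokeŋgannos]

Rule 1: /n/ before /p/ (labial) → [m]
Rule 1: /ɲ/ before /g/ (velar) → [ŋ]
Rule 1: /ɲ/ before /n/ (alveolar) → [n]
After rule 1: epompokeŋgannos
Rule 2: no segment meets the rule's conditions; no change.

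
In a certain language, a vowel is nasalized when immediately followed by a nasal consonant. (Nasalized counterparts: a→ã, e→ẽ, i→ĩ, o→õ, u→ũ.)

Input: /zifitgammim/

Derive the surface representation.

[zifitgãmmĩm]

/a/ before nasal /m/ → [ã]
/i/ before nasal /m/ → [ĩ]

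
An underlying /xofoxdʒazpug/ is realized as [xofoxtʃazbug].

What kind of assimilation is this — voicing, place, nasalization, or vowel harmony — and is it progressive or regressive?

/dʒ/→[tʃ] /p/→[b].
Each target copies a feature from the preceding segment, so the direction is progressive.

voicing assimilation, progressive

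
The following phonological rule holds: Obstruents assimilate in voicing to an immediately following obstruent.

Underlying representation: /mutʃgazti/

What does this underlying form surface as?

[mudʒgasti]

/tʃ/ before /g/ (voiced) → [dʒ]
/z/ before /t/ (voiceless) → [s]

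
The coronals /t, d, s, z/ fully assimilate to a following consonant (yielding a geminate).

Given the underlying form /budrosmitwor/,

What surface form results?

[burrommiwwor]

/d/ before /r/ → [r] (total assimilation)
/s/ before /m/ → [m] (total assimilation)
/t/ before /w/ → [w] (total assimilation)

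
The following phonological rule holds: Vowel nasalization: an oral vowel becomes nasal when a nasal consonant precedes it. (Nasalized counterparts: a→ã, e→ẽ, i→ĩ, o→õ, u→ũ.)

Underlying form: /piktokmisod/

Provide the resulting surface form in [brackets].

/i/ after nasal /m/ → [ĩ]

[piktokmĩsod]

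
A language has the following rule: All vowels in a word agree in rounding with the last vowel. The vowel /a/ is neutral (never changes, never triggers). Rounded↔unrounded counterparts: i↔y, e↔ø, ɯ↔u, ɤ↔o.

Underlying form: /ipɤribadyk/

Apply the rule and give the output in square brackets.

[yporybadyk]

/i/ harmonizes with /y/ ([+round]) → [y]
/ɤ/ harmonizes with /y/ ([+round]) → [o]
/i/ harmonizes with /y/ ([+round]) → [y]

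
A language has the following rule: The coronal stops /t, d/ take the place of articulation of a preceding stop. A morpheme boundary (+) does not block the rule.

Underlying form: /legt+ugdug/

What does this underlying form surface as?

/t/ after /g/ (velar) → [k]
/d/ after /g/ (velar) → [g]

[legk+uggug]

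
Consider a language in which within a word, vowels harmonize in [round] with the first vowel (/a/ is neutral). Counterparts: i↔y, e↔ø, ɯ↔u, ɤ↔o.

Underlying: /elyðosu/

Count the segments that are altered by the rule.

3

/y/ harmonizes with /e/ ([-round]) → [i]
/o/ harmonizes with /e/ ([-round]) → [ɤ]
/u/ harmonizes with /e/ ([-round]) → [ɯ]
3 segments change.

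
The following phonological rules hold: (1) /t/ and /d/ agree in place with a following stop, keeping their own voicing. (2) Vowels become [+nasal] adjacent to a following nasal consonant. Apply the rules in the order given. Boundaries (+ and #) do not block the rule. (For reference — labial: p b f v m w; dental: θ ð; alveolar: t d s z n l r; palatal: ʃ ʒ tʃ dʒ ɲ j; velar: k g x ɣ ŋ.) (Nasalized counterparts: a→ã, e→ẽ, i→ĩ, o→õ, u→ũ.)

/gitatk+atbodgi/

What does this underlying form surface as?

[gitakk+apboggi]

Rule 1: /t/ before /k/ (velar) → [k]
Rule 1: /t/ before /b/ (labial) → [p]
Rule 1: /d/ before /g/ (velar) → [g]
After rule 1: gitakk+apboggi
Rule 2: no segment meets the rule's conditions; no change.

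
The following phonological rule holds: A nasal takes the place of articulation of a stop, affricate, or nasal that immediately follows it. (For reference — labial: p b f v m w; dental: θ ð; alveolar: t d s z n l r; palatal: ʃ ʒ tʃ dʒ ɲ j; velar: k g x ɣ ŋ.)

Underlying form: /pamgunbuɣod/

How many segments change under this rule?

/m/ before /g/ (velar) → [ŋ]
/n/ before /b/ (labial) → [m]
2 segments change.

2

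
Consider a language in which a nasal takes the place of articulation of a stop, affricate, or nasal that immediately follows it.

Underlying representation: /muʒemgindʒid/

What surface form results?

[muʒeŋgiɲdʒid]

/m/ before /g/ (velar) → [ŋ]
/n/ before /dʒ/ (palatal) → [ɲ]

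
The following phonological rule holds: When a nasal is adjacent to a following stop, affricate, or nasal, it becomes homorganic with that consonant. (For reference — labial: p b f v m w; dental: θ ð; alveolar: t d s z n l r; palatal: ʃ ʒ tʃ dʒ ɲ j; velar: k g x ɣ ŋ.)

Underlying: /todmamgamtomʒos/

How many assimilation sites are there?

2

/m/ before /g/ (velar) → [ŋ]
/m/ before /t/ (alveolar) → [n]
2 segments change.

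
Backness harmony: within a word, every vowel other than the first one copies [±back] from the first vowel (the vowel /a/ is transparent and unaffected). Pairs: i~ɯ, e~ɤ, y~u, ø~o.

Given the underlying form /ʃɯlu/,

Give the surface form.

[ʃɯlu]

no segment meets the rule's conditions; no change.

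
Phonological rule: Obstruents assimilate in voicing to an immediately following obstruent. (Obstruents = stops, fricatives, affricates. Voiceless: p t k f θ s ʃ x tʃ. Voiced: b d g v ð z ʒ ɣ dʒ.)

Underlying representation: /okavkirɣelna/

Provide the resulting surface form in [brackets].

[okafkirɣelna]

/v/ before /k/ (voiceless) → [f]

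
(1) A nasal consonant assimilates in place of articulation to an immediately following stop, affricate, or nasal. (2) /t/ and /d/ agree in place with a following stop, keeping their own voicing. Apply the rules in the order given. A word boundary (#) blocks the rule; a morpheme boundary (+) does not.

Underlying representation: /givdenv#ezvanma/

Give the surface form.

Rule 1: /n/ before /m/ (labial) → [m]
After rule 1: givdenv#ezvamma
Rule 2: no segment meets the rule's conditions; no change.

[givdenv#ezvamma]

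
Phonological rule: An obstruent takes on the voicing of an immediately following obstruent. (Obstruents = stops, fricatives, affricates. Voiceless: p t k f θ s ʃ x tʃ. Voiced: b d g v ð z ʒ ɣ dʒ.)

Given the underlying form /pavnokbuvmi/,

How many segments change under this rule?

1

/k/ before /b/ (voiced) → [g]
1 segment changes.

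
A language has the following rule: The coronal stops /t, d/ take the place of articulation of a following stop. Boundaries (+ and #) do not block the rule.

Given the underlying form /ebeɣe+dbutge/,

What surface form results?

/d/ before /b/ (labial) → [b]
/t/ before /g/ (velar) → [k]

[ebeɣe+bbukge]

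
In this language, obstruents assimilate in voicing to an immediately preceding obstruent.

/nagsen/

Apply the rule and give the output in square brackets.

/s/ after /g/ (voiced) → [z]

[nagzen]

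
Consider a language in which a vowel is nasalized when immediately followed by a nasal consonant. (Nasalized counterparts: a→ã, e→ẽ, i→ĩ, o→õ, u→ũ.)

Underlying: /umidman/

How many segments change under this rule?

/u/ before nasal /m/ → [ũ]
/a/ before nasal /n/ → [ã]
2 segments change.

2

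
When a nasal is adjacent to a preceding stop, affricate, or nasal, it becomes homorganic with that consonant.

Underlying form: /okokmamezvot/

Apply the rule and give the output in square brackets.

/m/ after /k/ (velar) → [ŋ]

[okokŋamezvot]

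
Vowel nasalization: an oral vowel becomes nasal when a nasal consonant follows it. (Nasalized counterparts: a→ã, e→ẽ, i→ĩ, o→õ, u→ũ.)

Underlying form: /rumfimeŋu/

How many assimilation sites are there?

3

/u/ before nasal /m/ → [ũ]
/i/ before nasal /m/ → [ĩ]
/e/ before nasal /ŋ/ → [ẽ]
3 segments change.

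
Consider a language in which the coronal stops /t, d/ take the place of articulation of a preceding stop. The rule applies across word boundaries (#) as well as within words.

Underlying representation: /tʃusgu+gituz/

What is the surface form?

[tʃusgu+gituz]

no segment meets the rule's conditions; no change.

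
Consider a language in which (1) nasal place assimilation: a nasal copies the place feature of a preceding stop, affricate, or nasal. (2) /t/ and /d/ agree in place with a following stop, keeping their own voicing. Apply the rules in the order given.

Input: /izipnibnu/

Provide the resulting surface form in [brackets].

[izipmibmu]

Rule 1: /n/ after /p/ (labial) → [m]
Rule 1: /n/ after /b/ (labial) → [m]
After rule 1: izipmibmu
Rule 2: no segment meets the rule's conditions; no change.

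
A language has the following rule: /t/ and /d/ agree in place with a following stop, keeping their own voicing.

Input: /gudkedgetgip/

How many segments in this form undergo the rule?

3

/d/ before /k/ (velar) → [g]
/d/ before /g/ (velar) → [g]
/t/ before /g/ (velar) → [k]
3 segments change.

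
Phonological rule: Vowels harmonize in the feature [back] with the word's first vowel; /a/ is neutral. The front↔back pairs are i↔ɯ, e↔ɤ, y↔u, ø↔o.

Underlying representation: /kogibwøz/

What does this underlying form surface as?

[kogɯbwoz]

/i/ harmonizes with /o/ ([+back]) → [ɯ]
/ø/ harmonizes with /o/ ([+back]) → [o]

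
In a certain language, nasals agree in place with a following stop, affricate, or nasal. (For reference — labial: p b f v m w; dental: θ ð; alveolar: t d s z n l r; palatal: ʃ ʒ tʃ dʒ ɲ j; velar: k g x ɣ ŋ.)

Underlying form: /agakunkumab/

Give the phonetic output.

[agakuŋkumab]

/n/ before /k/ (velar) → [ŋ]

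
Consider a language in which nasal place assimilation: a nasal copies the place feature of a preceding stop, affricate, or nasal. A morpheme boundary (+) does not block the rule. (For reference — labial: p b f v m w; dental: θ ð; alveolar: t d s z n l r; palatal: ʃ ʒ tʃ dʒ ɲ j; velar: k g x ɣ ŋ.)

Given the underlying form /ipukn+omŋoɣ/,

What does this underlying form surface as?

/n/ after /k/ (velar) → [ŋ]
/ŋ/ after /m/ (labial) → [m]

[ipukŋ+ommoɣ]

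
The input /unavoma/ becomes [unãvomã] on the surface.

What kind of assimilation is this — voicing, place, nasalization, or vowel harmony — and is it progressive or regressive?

/a/→[ã] /a/→[ã].
Each target copies a feature from the preceding segment, so the direction is progressive.

nasalization, progressive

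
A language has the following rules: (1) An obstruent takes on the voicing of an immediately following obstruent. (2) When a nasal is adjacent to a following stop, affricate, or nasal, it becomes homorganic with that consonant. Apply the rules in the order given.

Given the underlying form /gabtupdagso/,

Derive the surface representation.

Rule 1: /b/ before /t/ (voiceless) → [p]
Rule 1: /p/ before /d/ (voiced) → [b]
Rule 1: /g/ before /s/ (voiceless) → [k]
After rule 1: gaptubdakso
Rule 2: no segment meets the rule's conditions; no change.

[gaptubdakso]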